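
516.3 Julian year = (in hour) 1 Julian year = 31557600 s, so 516.3 Julian year = 516.3 * 31557600 = 1.6293189e+10 s. 1 hour = 3600 s, so 1.6293189e+10 s = 1.6293189e+10 / 3600 = 4525885.8 hour ≈ 4.526e+06 hour (4 s.f.). Final answer: 4.526e+06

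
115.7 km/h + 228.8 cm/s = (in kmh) 1 km/h = 0.27777778 m/s, so 115.7 km/h = 115.7 * 0.27777778 = 32.138889 m/s. 1 cm/s = 0.01 m/s, so 228.8 cm/s = 228.8 * 0.01 = 2.288 m/s. Sum: 32.138889 + 2.288 = 34.426889 m/s. 1 kmh = 0.27777778 m/s, so 34.426889 m/s = 34.426889 / 0.27777778 = 123.9368 kmh ≈ 123.9 kmh (4 s.f.). Final answer: 123.9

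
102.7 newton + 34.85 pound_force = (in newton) 102.7 newton = 102.7 N. 1 pound_force = 4.4482216 N, so 34.85 pound_force = 34.85 * 4.4482216 = 155.02052 N. Sum: 102.7 + 155.02052 = 257.72052 N. 257.72052 N = 257.72052 newton ≈ 257.7 newton (4 s.f.). Final answer: 257.7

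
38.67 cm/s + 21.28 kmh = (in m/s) 1 cm/s = 0.01 m/s, so 38.67 cm/s = 38.67 * 0.01 = 0.3867 m/s. 1 kmh = 0.27777778 m/s, so 21.28 kmh = 21.28 * 0.27777778 = 5.9111111 m/s. Sum: 0.3867 + 5.9111111 = 6.2978111 m/s. Result: 6.2978111 m/s ≈ 6.298 m/s (4 s.f.). Final answer: 6.298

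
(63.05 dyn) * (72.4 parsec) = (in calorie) 3.367e+14. Check: 1 dyn = 1e-05 N, so 63.05 dyn = 63.05 * 1e-05 = 0.0006305 N. 1 parsec = 3.0856776e+16 m, so 72.4 parsec = 72.4 * 3.0856776e+16 = 2.2340306e+18 m. Combine: 0.0006305 N * 2.2340306e+18 m = 1.4085563e+15 J. 1 calorie = 4.184 J, so 1.4085563e+15 J = 1.4085563e+15 / 4.184 = 3.3665303e+14 calorie ≈ 3.367e+14 calorie (4 s.f.).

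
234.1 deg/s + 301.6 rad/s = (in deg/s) 1 deg/s = 0.017453293 rad/s, so 234.1 deg/s = 234.1 * 0.017453293 = 4.0858158 rad/s. 301.6 rad/s is already in rad/s. Sum: 4.0858158 + 301.6 = 305.68582 rad/s. 1 deg/s = 0.017453293 rad/s, so 305.68582 rad/s = 305.68582 / 0.017453293 = 17514.507 deg/s ≈ 1.751e+04 deg/s (4 s.f.). Final answer: 1.751e+04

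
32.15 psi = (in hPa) 1 psi = 6894.7573 Pa, so 32.15 psi = 32.15 * 6894.7573 = 221666.45 Pa. 1 hPa = 100 Pa, so 221666.45 Pa = 221666.45 / 100 = 2216.6645 hPa ≈ 2217 hPa (4 s.f.). Final answer: 2217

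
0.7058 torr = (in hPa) 0.941. Check: 1 torr = 133.32237 Pa, so 0.7058 torr = 0.7058 * 133.32237 = 94.098928 Pa. 1 hPa = 100 Pa, so 94.098928 Pa = 94.098928 / 100 = 0.94098928 hPa ≈ 0.941 hPa (4 s.f.).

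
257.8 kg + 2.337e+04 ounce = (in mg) 9.203e+08. Check: 257.8 kg is already in kg. 1 ounce = 0.028349523 kg, so 2.337e+04 ounce = 2.337e+04 * 0.028349523 = 662.52836 kg. Sum: 257.8 + 662.52836 = 920.32836 kg. 1 mg = 1e-06 kg, so 920.32836 kg = 920.32836 / 1e-06 = 9.2032836e+08 mg ≈ 9.203e+08 mg (4 s.f.).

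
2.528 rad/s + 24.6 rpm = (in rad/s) 5.104. Check: 2.528 rad/s is already in rad/s. 1 rpm = 0.10471976 rad/s, so 24.6 rpm = 24.6 * 0.10471976 = 2.576106 rad/s. Sum: 2.528 + 2.576106 = 5.104106 rad/s. Result: 5.104106 rad/s ≈ 5.104 rad/s (4 s.f.).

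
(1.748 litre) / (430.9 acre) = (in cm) 1 litre = 0.001 m^3, so 1.748 litre = 1.748 * 0.001 = 0.001748 m^3. 1 acre = 4046.8564 m^2, so 430.9 acre = 430.9 * 4046.8564 = 1743790.4 m^2. Combine: 0.001748 m^3 / 1743790.4 m^2 = 1.002414e-09 m. 1 cm = 0.01 m, so 1.002414e-09 m = 1.002414e-09 / 0.01 = 1.002414e-07 cm ≈ 1.002e-07 cm (4 s.f.). Final answer: 1.002e-07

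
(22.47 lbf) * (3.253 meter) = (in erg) 1 lbf = 4.4482216 N, so 22.47 lbf = 22.47 * 4.4482216 = 99.95154 N. 3.253 meter = 3.253 m. Combine: 99.95154 N * 3.253 m = 325.14236 J. 1 erg = 1e-07 J, so 325.14236 J = 325.14236 / 1e-07 = 3.2514236e+09 erg ≈ 3.251e+09 erg (4 s.f.). Final answer: 3.251e+09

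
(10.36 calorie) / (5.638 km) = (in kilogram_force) 0.000784. Check: 1 calorie = 4.184 J, so 10.36 calorie = 10.36 * 4.184 = 43.34624 J. 1 km = 1000 m, so 5.638 km = 5.638 * 1000 = 5638 m. Combine: 43.34624 J / 5638 m = 0.0076882299 N. 1 kilogram_force = 9.80665 N, so 0.0076882299 N = 0.0076882299 / 9.80665 = 0.00078398126 kilogram_force ≈ 0.000784 kilogram_force (4 s.f.).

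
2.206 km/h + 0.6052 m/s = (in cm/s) 121.8. Check: 1 km/h = 0.27777778 m/s, so 2.206 km/h = 2.206 * 0.27777778 = 0.61277778 m/s. 0.6052 m/s is already in m/s. Sum: 0.61277778 + 0.6052 = 1.2179778 m/s. 1 cm/s = 0.01 m/s, so 1.2179778 m/s = 1.2179778 / 0.01 = 121.79778 cm/s ≈ 121.8 cm/s (4 s.f.).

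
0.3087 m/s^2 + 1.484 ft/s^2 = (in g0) 0.3087 m/s^2 is already in m/s^2. 1 ft/s^2 = 0.3048 m/s^2, so 1.484 ft/s^2 = 1.484 * 0.3048 = 0.4523232 m/s^2. Sum: 0.3087 + 0.4523232 = 0.7610232 m/s^2. 1 g0 = 9.80665 m/s^2, so 0.7610232 m/s^2 = 0.7610232 / 9.80665 = 0.07760277 g0 ≈ 0.0776 g0 (4 s.f.). Final answer: 0.0776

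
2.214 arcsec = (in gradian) 1 arcsec = 4.8481368e-06 rad, so 2.214 arcsec = 2.214 * 4.8481368e-06 = 1.0733775e-05 rad. 1 gradian = 0.015707963 rad, so 1.0733775e-05 rad = 1.0733775e-05 / 0.015707963 = 0.00068333333 gradian ≈ 0.0006833 gradian (4 s.f.). Final answer: 0.0006833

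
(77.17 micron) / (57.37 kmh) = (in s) 4.842e-06. Check: 1 micron = 1e-06 m, so 77.17 micron = 77.17 * 1e-06 = 7.717e-05 m. 1 kmh = 0.27777778 m/s, so 57.37 kmh = 57.37 * 0.27777778 = 15.936111 m/s. Combine: 7.717e-05 m / 15.936111 m/s = 4.8424612e-06 s. Result: 4.8424612e-06 s ≈ 4.842e-06 s (4 s.f.).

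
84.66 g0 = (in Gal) 8.302e+04. Check: 1 g0 = 9.80665 m/s^2, so 84.66 g0 = 84.66 * 9.80665 = 830.23099 m/s^2. 1 Gal = 0.01 m/s^2, so 830.23099 m/s^2 = 830.23099 / 0.01 = 83023.099 Gal ≈ 8.302e+04 Gal (4 s.f.).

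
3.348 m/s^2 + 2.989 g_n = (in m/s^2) 3.348 m/s^2 is already in m/s^2. 1 g_n = 9.80665 m/s^2, so 2.989 g_n = 2.989 * 9.80665 = 29.312077 m/s^2. Sum: 3.348 + 29.312077 = 32.660077 m/s^2. Result: 32.660077 m/s^2 ≈ 32.66 m/s^2 (4 s.f.). Final answer: 32.66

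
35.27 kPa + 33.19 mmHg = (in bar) 1 kPa = 1000 Pa, so 35.27 kPa = 35.27 * 1000 = 35270 Pa. 1 mmHg = 133.32237 Pa, so 33.19 mmHg = 33.19 * 133.32237 = 4424.9694 Pa. Sum: 35270 + 4424.9694 = 39694.969 Pa. 1 bar = 100000 Pa, so 39694.969 Pa = 39694.969 / 100000 = 0.39694969 bar ≈ 0.3969 bar (4 s.f.). Final answer: 0.3969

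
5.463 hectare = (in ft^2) 5.88e+05. Check: 1 hectare = 10000 m^2, so 5.463 hectare = 5.463 * 10000 = 54630 m^2. 1 ft^2 = 0.09290304 m^2, so 54630 m^2 = 54630 / 0.09290304 = 588032.43 ft^2 ≈ 5.88e+05 ft^2 (4 s.f.).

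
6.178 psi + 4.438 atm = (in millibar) 4923. Check: 1 psi = 6894.7573 Pa, so 6.178 psi = 6.178 * 6894.7573 = 42595.811 Pa. 1 atm = 101325 Pa, so 4.438 atm = 4.438 * 101325 = 449680.35 Pa. Sum: 42595.811 + 449680.35 = 492276.16 Pa. 1 millibar = 100 Pa, so 492276.16 Pa = 492276.16 / 100 = 4922.7616 millibar ≈ 4923 millibar (4 s.f.).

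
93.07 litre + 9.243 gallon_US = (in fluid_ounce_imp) 1 litre = 0.001 m^3, so 93.07 litre = 93.07 * 0.001 = 0.09307 m^3. 1 gallon_US = 0.0037854118 m^3, so 9.243 gallon_US = 9.243 * 0.0037854118 = 0.034988561 m^3. Sum: 0.09307 + 0.034988561 = 0.12805856 m^3. 1 fluid_ounce_imp = 2.8413063e-05 m^3, so 0.12805856 m^3 = 0.12805856 / 2.8413063e-05 = 4507.0313 fluid_ounce_imp ≈ 4507 fluid_ounce_imp (4 s.f.). Final answer: 4507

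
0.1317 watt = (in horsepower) 0.1317 watt = 0.1317 W. 1 horsepower = 745.69987 W, so 0.1317 W = 0.1317 / 745.69987 = 0.00017661261 horsepower ≈ 0.0001766 horsepower (4 s.f.). Final answer: 0.0001766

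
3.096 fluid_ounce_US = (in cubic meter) 1 fluid_ounce_US = 2.957353e-05 m^3, so 3.096 fluid_ounce_US = 3.096 * 2.957353e-05 = 9.1559648e-05 m^3. 9.1559648e-05 m^3 = 9.1559648e-05 cubic meter ≈ 9.156e-05 cubic meter (4 s.f.). Final answer: 9.156e-05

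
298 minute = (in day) 1 minute = 60 s, so 298 minute = 298 * 60 = 17880 s. 1 day = 86400 s, so 17880 s = 17880 / 86400 = 0.20694444 day ≈ 0.2069 day (4 s.f.). Final answer: 0.2069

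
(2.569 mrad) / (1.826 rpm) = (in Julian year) 4.257e-10. Check: 1 mrad = 0.001 rad, so 2.569 mrad = 2.569 * 0.001 = 0.002569 rad. 1 rpm = 0.10471976 rad/s, so 1.826 rpm = 1.826 * 0.10471976 = 0.19121827 rad/s. Combine: 0.002569 rad / 0.19121827 rad/s = 0.013434909 s. 1 Julian year = 31557600 s, so 0.013434909 s = 0.013434909 / 31557600 = 4.2572656e-10 Julian year ≈ 4.257e-10 Julian year (4 s.f.).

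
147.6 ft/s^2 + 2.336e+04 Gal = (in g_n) 1 ft/s^2 = 0.3048 m/s^2, so 147.6 ft/s^2 = 147.6 * 0.3048 = 44.98848 m/s^2. 1 Gal = 0.01 m/s^2, so 2.336e+04 Gal = 2.336e+04 * 0.01 = 233.6 m/s^2. Sum: 44.98848 + 233.6 = 278.58848 m/s^2. 1 g_n = 9.80665 m/s^2, so 278.58848 m/s^2 = 278.58848 / 9.80665 = 28.408119 g_n ≈ 28.41 g_n (4 s.f.). Final answer: 28.41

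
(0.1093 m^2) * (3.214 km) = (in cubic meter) 351.3. Check: 0.1093 m^2 is already in m^2. 1 km = 1000 m, so 3.214 km = 3.214 * 1000 = 3214 m. Combine: 0.1093 m^2 * 3214 m = 351.2902 m^3. 351.2902 m^3 = 351.2902 cubic meter ≈ 351.3 cubic meter (4 s.f.).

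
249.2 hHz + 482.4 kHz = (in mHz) 5.073e+08. Check: 1 hHz = 100 Hz, so 249.2 hHz = 249.2 * 100 = 24920 Hz. 1 kHz = 1000 Hz, so 482.4 kHz = 482.4 * 1000 = 482400 Hz. Sum: 24920 + 482400 = 507320 Hz. 1 mHz = 0.001 Hz, so 507320 Hz = 507320 / 0.001 = 5.0732e+08 mHz ≈ 5.073e+08 mHz (4 s.f.).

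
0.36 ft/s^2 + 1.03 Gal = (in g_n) 0.01224. Check: 1 ft/s^2 = 0.3048 m/s^2, so 0.36 ft/s^2 = 0.36 * 0.3048 = 0.109728 m/s^2. 1 Gal = 0.01 m/s^2, so 1.03 Gal = 1.03 * 0.01 = 0.0103 m/s^2. Sum: 0.109728 + 0.0103 = 0.120028 m/s^2. 1 g_n = 9.80665 m/s^2, so 0.120028 m/s^2 = 0.120028 / 9.80665 = 0.01223945 g_n ≈ 0.01224 g_n (4 s.f.).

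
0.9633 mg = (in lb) 2.124e-06. Check: 1 mg = 1e-06 kg, so 0.9633 mg = 0.9633 * 1e-06 = 9.633e-07 kg. 1 lb = 0.45359237 kg, so 9.633e-07 kg = 9.633e-07 / 0.45359237 = 2.123713e-06 lb ≈ 2.124e-06 lb (4 s.f.).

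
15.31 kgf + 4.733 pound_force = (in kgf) 1 kgf = 9.80665 N, so 15.31 kgf = 15.31 * 9.80665 = 150.13981 N. 1 pound_force = 4.4482216 N, so 4.733 pound_force = 4.733 * 4.4482216 = 21.053433 N. Sum: 150.13981 + 21.053433 = 171.19324 N. 1 kgf = 9.80665 N, so 171.19324 N = 171.19324 / 9.80665 = 17.456853 kgf ≈ 17.46 kgf (4 s.f.). Final answer: 17.46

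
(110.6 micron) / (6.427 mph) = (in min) 6.416e-07. Check: 1 micron = 1e-06 m, so 110.6 micron = 110.6 * 1e-06 = 0.0001106 m. 1 mph = 0.44704 m/s, so 6.427 mph = 6.427 * 0.44704 = 2.8731261 m/s. Combine: 0.0001106 m / 2.8731261 m/s = 3.8494656e-05 s. 1 min = 60 s, so 3.8494656e-05 s = 3.8494656e-05 / 60 = 6.415776e-07 min ≈ 6.416e-07 min (4 s.f.).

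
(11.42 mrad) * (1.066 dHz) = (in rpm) 0.01163. Check: 1 mrad = 0.001 rad, so 11.42 mrad = 11.42 * 0.001 = 0.01142 rad. 1 dHz = 0.1 Hz, so 1.066 dHz = 1.066 * 0.1 = 0.1066 Hz. Combine: 0.01142 rad * 0.1066 Hz = 0.001217372 rad/s. 1 rpm = 0.10471976 rad/s, so 0.001217372 rad/s = 0.001217372 / 0.10471976 = 0.011625046 rpm ≈ 0.01163 rpm (4 s.f.).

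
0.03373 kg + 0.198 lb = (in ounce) 0.03373 kg is already in kg. 1 lb = 0.45359237 kg, so 0.198 lb = 0.198 * 0.45359237 = 0.089811289 kg. Sum: 0.03373 + 0.089811289 = 0.12354129 kg. 1 ounce = 0.028349523 kg, so 0.12354129 kg = 0.12354129 / 0.028349523 = 4.3577907 ounce ≈ 4.358 ounce (4 s.f.). Final answer: 4.358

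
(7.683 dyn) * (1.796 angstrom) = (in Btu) 1.308e-17. Check: 1 dyn = 1e-05 N, so 7.683 dyn = 7.683 * 1e-05 = 7.683e-05 N. 1 angstrom = 1e-10 m, so 1.796 angstrom = 1.796 * 1e-10 = 1.796e-10 m. Combine: 7.683e-05 N * 1.796e-10 m = 1.3798668e-14 J. 1 Btu = 1055.0559 J, so 1.3798668e-14 J = 1.3798668e-14 / 1055.0559 = 1.3078614e-17 Btu ≈ 1.308e-17 Btu (4 s.f.).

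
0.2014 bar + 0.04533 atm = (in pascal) 2.473e+04. Check: 1 bar = 100000 Pa, so 0.2014 bar = 0.2014 * 100000 = 20140 Pa. 1 atm = 101325 Pa, so 0.04533 atm = 0.04533 * 101325 = 4593.0622 Pa. Sum: 20140 + 4593.0622 = 24733.062 Pa. 24733.062 Pa = 24733.062 pascal ≈ 2.473e+04 pascal (4 s.f.).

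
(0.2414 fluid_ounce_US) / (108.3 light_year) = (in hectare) 6.968e-28. Check: 1 fluid_ounce_US = 2.957353e-05 m^3, so 0.2414 fluid_ounce_US = 0.2414 * 2.957353e-05 = 7.13905e-06 m^3. 1 light_year = 9.4607305e+15 m, so 108.3 light_year = 108.3 * 9.4607305e+15 = 1.0245971e+18 m. Combine: 7.13905e-06 m^3 / 1.0245971e+18 m = 6.9676656e-24 m^2. 1 hectare = 10000 m^2, so 6.9676656e-24 m^2 = 6.9676656e-24 / 10000 = 6.9676656e-28 hectare ≈ 6.968e-28 hectare (4 s.f.).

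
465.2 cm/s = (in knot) 1 cm/s = 0.01 m/s, so 465.2 cm/s = 465.2 * 0.01 = 4.652 m/s. 1 knot = 0.51444444 m/s, so 4.652 m/s = 4.652 / 0.51444444 = 9.0427646 knot ≈ 9.043 knot (4 s.f.). Final answer: 9.043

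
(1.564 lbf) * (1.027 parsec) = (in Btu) 2.09e+14. Check: 1 lbf = 4.4482216 N, so 1.564 lbf = 1.564 * 4.4482216 = 6.9570186 N. 1 parsec = 3.0856776e+16 m, so 1.027 parsec = 1.027 * 3.0856776e+16 = 3.1689909e+16 m. Combine: 6.9570186 N * 3.1689909e+16 m = 2.2046728e+17 J. 1 Btu = 1055.0559 J, so 2.2046728e+17 J = 2.2046728e+17 / 1055.0559 = 2.0896267e+14 Btu ≈ 2.09e+14 Btu (4 s.f.).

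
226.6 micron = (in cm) 1 micron = 1e-06 m, so 226.6 micron = 226.6 * 1e-06 = 0.0002266 m. 1 cm = 0.01 m, so 0.0002266 m = 0.0002266 / 0.01 = 0.02266 cm. Final answer: 0.02266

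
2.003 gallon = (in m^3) 1 gallon = 0.0037854118 m^3, so 2.003 gallon = 2.003 * 0.0037854118 = 0.0075821798 m^3. Result: 0.0075821798 m^3 ≈ 0.007582 m^3 (4 s.f.). Final answer: 0.007582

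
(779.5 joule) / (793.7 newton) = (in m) 779.5 joule = 779.5 J. 793.7 newton = 793.7 N. Combine: 779.5 J / 793.7 N = 0.98210911 m. Result: 0.98210911 m ≈ 0.9821 m (4 s.f.). Final answer: 0.9821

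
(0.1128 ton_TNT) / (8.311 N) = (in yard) 1 ton_TNT = 4.184e+09 J, so 0.1128 ton_TNT = 0.1128 * 4.184e+09 = 4.719552e+08 J. 8.311 N is already in N. Combine: 4.719552e+08 J / 8.311 N = 56786813 m. 1 yard = 0.9144 m, so 56786813 m = 56786813 / 0.9144 = 62102813 yard ≈ 6.21e+07 yard (4 s.f.). Final answer: 6.21e+07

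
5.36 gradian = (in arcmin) 1 gradian = 0.015707963 rad, so 5.36 gradian = 5.36 * 0.015707963 = 0.084194683 rad. 1 arcmin = 0.00029088821 rad, so 0.084194683 rad = 0.084194683 / 0.00029088821 = 289.44 arcmin ≈ 289.4 arcmin (4 s.f.). Final answer: 289.4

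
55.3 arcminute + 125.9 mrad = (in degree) 1 arcminute = 0.00029088821 rad, so 55.3 arcminute = 55.3 * 0.00029088821 = 0.016086118 rad. 1 mrad = 0.001 rad, so 125.9 mrad = 125.9 * 0.001 = 0.1259 rad. Sum: 0.016086118 + 0.1259 = 0.14198612 rad. 1 degree = 0.017453293 rad, so 0.14198612 rad = 0.14198612 / 0.017453293 = 8.1352053 degree ≈ 8.135 degree (4 s.f.). Final answer: 8.135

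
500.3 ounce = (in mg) 1.418e+07. Check: 1 ounce = 0.028349523 kg, so 500.3 ounce = 500.3 * 0.028349523 = 14.183266 kg. 1 mg = 1e-06 kg, so 14.183266 kg = 14.183266 / 1e-06 = 14183266 mg ≈ 1.418e+07 mg (4 s.f.).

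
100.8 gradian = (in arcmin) 5443. Check: 1 gradian = 0.015707963 rad, so 100.8 gradian = 100.8 * 0.015707963 = 1.5833627 rad. 1 arcmin = 0.00029088821 rad, so 1.5833627 rad = 1.5833627 / 0.00029088821 = 5443.2 arcmin ≈ 5443 arcmin (4 s.f.).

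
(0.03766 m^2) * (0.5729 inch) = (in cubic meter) 0.03766 m^2 is already in m^2. 1 inch = 0.0254 m, so 0.5729 inch = 0.5729 * 0.0254 = 0.01455166 m. Combine: 0.03766 m^2 * 0.01455166 m = 0.00054801552 m^3. 0.00054801552 m^3 = 0.00054801552 cubic meter ≈ 0.000548 cubic meter (4 s.f.). Final answer: 0.000548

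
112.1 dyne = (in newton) 0.001121. Check: 1 dyne = 1e-05 N, so 112.1 dyne = 112.1 * 1e-05 = 0.001121 N. 0.001121 N = 0.001121 newton.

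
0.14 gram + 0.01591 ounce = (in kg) 0.000591. Check: 1 gram = 0.001 kg, so 0.14 gram = 0.14 * 0.001 = 0.00014 kg. 1 ounce = 0.028349523 kg, so 0.01591 ounce = 0.01591 * 0.028349523 = 0.00045104091 kg. Sum: 0.00014 + 0.00045104091 = 0.00059104091 kg. Result: 0.00059104091 kg ≈ 0.000591 kg (4 s.f.).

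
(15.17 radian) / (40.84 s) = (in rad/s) 15.17 radian = 15.17 rad. 40.84 s is already in s. Combine: 15.17 rad / 40.84 s = 0.37144956 rad/s. Result: 0.37144956 rad/s ≈ 0.3714 rad/s (4 s.f.). Final answer: 0.3714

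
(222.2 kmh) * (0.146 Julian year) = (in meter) 2.844e+08. Check: 1 kmh = 0.27777778 m/s, so 222.2 kmh = 222.2 * 0.27777778 = 61.722222 m/s. 1 Julian year = 31557600 s, so 0.146 Julian year = 0.146 * 31557600 = 4607409.6 s. Combine: 61.722222 m/s * 4607409.6 s = 2.8437956e+08 m. 2.8437956e+08 m = 2.8437956e+08 meter ≈ 2.844e+08 meter (4 s.f.).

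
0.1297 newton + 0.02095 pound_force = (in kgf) 0.1297 newton = 0.1297 N. 1 pound_force = 4.4482216 N, so 0.02095 pound_force = 0.02095 * 4.4482216 = 0.093190243 N. Sum: 0.1297 + 0.093190243 = 0.22289024 N. 1 kgf = 9.80665 N, so 0.22289024 N = 0.22289024 / 9.80665 = 0.022728479 kgf ≈ 0.02273 kgf (4 s.f.). Final answer: 0.02273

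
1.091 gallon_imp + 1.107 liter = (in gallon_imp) 1 gallon_imp = 0.00454609 m^3, so 1.091 gallon_imp = 1.091 * 0.00454609 = 0.0049597842 m^3. 1 liter = 0.001 m^3, so 1.107 liter = 1.107 * 0.001 = 0.001107 m^3. Sum: 0.0049597842 + 0.001107 = 0.0060667842 m^3. 1 gallon_imp = 0.00454609 m^3, so 0.0060667842 m^3 = 0.0060667842 / 0.00454609 = 1.334506 gallon_imp ≈ 1.335 gallon_imp (4 s.f.). Final answer: 1.335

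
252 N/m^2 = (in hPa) 2.52. Check: 252 N/m^2 = 252 Pa. 1 hPa = 100 Pa, so 252 Pa = 252 / 100 = 2.52 hPa.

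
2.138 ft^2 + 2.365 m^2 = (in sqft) 27.59. Check: 1 ft^2 = 0.09290304 m^2, so 2.138 ft^2 = 2.138 * 0.09290304 = 0.1986267 m^2. 2.365 m^2 is already in m^2. Sum: 0.1986267 + 2.365 = 2.5636267 m^2. 1 sqft = 0.09290304 m^2, so 2.5636267 m^2 = 2.5636267 / 0.09290304 = 27.594648 sqft ≈ 27.59 sqft (4 s.f.).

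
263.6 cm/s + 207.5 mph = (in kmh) 1 cm/s = 0.01 m/s, so 263.6 cm/s = 263.6 * 0.01 = 2.636 m/s. 1 mph = 0.44704 m/s, so 207.5 mph = 207.5 * 0.44704 = 92.7608 m/s. Sum: 2.636 + 92.7608 = 95.3968 m/s. 1 kmh = 0.27777778 m/s, so 95.3968 m/s = 95.3968 / 0.27777778 = 343.42848 kmh ≈ 343.4 kmh (4 s.f.). Final answer: 343.4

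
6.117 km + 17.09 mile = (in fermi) 1 km = 1000 m, so 6.117 km = 6.117 * 1000 = 6117 m. 1 mile = 1609.344 m, so 17.09 mile = 17.09 * 1609.344 = 27503.689 m. Sum: 6117 + 27503.689 = 33620.689 m. 1 fermi = 1e-15 m, so 33620.689 m = 33620.689 / 1e-15 = 3.3620689e+19 fermi ≈ 3.362e+19 fermi (4 s.f.). Final answer: 3.362e+19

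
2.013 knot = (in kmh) 1 knot = 0.51444444 m/s, so 2.013 knot = 2.013 * 0.51444444 = 1.0355767 m/s. 1 kmh = 0.27777778 m/s, so 1.0355767 m/s = 1.0355767 / 0.27777778 = 3.728076 kmh ≈ 3.728 kmh (4 s.f.). Final answer: 3.728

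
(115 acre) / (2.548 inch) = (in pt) 1 acre = 4046.8564 m^2, so 115 acre = 115 * 4046.8564 = 465388.49 m^2. 1 inch = 0.0254 m, so 2.548 inch = 2.548 * 0.0254 = 0.0647192 m. Combine: 465388.49 m^2 / 0.0647192 m = 7190887.5 m. 1 pt = 0.00035277778 m, so 7190887.5 m = 7190887.5 / 0.00035277778 = 2.0383618e+10 pt ≈ 2.038e+10 pt (4 s.f.). Final answer: 2.038e+10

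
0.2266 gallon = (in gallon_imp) 0.1887. Check: 1 gallon = 0.0037854118 m^3, so 0.2266 gallon = 0.2266 * 0.0037854118 = 0.00085777431 m^3. 1 gallon_imp = 0.00454609 m^3, so 0.00085777431 m^3 = 0.00085777431 / 0.00454609 = 0.18868397 gallon_imp ≈ 0.1887 gallon_imp (4 s.f.).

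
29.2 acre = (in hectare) 11.82. Check: 1 acre = 4046.8564 m^2, so 29.2 acre = 29.2 * 4046.8564 = 118168.21 m^2. 1 hectare = 10000 m^2, so 118168.21 m^2 = 118168.21 / 10000 = 11.816821 hectare ≈ 11.82 hectare (4 s.f.).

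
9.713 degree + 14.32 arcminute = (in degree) 1 degree = 0.017453293 rad, so 9.713 degree = 9.713 * 0.017453293 = 0.16952383 rad. 1 arcminute = 0.00029088821 rad, so 14.32 arcminute = 14.32 * 0.00029088821 = 0.0041655191 rad. Sum: 0.16952383 + 0.0041655191 = 0.17368935 rad. 1 degree = 0.017453293 rad, so 0.17368935 rad = 0.17368935 / 0.017453293 = 9.9516667 degree ≈ 9.952 degree (4 s.f.). Final answer: 9.952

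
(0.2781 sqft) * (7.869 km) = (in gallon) 5.371e+04. Check: 1 sqft = 0.09290304 m^2, so 0.2781 sqft = 0.2781 * 0.09290304 = 0.025836335 m^2. 1 km = 1000 m, so 7.869 km = 7.869 * 1000 = 7869 m. Combine: 0.025836335 m^2 * 7869 m = 203.30612 m^3. 1 gallon = 0.0037854118 m^3, so 203.30612 m^3 = 203.30612 / 0.0037854118 = 53707.796 gallon ≈ 5.371e+04 gallon (4 s.f.).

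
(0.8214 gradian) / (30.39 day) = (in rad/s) 1 gradian = 0.015707963 rad, so 0.8214 gradian = 0.8214 * 0.015707963 = 0.012902521 rad. 1 day = 86400 s, so 30.39 day = 30.39 * 86400 = 2625696 s. Combine: 0.012902521 rad / 2625696 s = 4.9139432e-09 rad/s. Result: 4.9139432e-09 rad/s ≈ 4.914e-09 rad/s (4 s.f.). Final answer: 4.914e-09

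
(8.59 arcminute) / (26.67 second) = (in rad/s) 9.369e-05. Check: 1 arcminute = 0.00029088821 rad, so 8.59 arcminute = 8.59 * 0.00029088821 = 0.0024987297 rad. 26.67 second = 26.67 s. Combine: 0.0024987297 rad / 26.67 s = 9.3690653e-05 rad/s. Result: 9.3690653e-05 rad/s ≈ 9.369e-05 rad/s (4 s.f.).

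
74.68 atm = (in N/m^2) 7.567e+06. Check: 1 atm = 101325 Pa, so 74.68 atm = 74.68 * 101325 = 7566951 Pa. 7566951 Pa = 7566951 N/m^2 ≈ 7.567e+06 N/m^2 (4 s.f.).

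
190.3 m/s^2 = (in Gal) 1 Gal = 0.01 m/s^2, so 190.3 m/s^2 = 190.3 / 0.01 = 19030 Gal ≈ 1.903e+04 Gal (4 s.f.). Final answer: 1.903e+04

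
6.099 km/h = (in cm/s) 1 km/h = 0.27777778 m/s, so 6.099 km/h = 6.099 * 0.27777778 = 1.6941667 m/s. 1 cm/s = 0.01 m/s, so 1.6941667 m/s = 1.6941667 / 0.01 = 169.41667 cm/s ≈ 169.4 cm/s (4 s.f.). Final answer: 169.4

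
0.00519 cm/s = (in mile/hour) 0.0001161. Check: 1 cm/s = 0.01 m/s, so 0.00519 cm/s = 0.00519 * 0.01 = 5.19e-05 m/s. 1 mile/hour = 0.44704 m/s, so 5.19e-05 m/s = 5.19e-05 / 0.44704 = 0.00011609699 mile/hour ≈ 0.0001161 mile/hour (4 s.f.).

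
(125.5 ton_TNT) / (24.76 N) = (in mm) 2.121e+13. Check: 1 ton_TNT = 4.184e+09 J, so 125.5 ton_TNT = 125.5 * 4.184e+09 = 5.25092e+11 J. 24.76 N is already in N. Combine: 5.25092e+11 J / 24.76 N = 2.120727e+10 m. 1 mm = 0.001 m, so 2.120727e+10 m = 2.120727e+10 / 0.001 = 2.120727e+13 mm ≈ 2.121e+13 mm (4 s.f.).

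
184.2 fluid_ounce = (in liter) 1 fluid_ounce = 2.957353e-05 m^3, so 184.2 fluid_ounce = 184.2 * 2.957353e-05 = 0.0054474441 m^3. 1 liter = 0.001 m^3, so 0.0054474441 m^3 = 0.0054474441 / 0.001 = 5.4474441 liter ≈ 5.447 liter (4 s.f.). Final answer: 5.447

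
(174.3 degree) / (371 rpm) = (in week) 1 degree = 0.017453293 rad, so 174.3 degree = 174.3 * 0.017453293 = 3.0421089 rad. 1 rpm = 0.10471976 rad/s, so 371 rpm = 371 * 0.10471976 = 38.851029 rad/s. Combine: 3.0421089 rad / 38.851029 rad/s = 0.078301887 s. 1 week = 604800 s, so 0.078301887 s = 0.078301887 / 604800 = 1.2946741e-07 week ≈ 1.295e-07 week (4 s.f.). Final answer: 1.295e-07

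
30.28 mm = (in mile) 1.882e-05. Check: 1 mm = 0.001 m, so 30.28 mm = 30.28 * 0.001 = 0.03028 m. 1 mile = 1609.344 m, so 0.03028 m = 0.03028 / 1609.344 = 1.881512e-05 mile ≈ 1.882e-05 mile (4 s.f.).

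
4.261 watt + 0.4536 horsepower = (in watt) 342.5. Check: 4.261 watt = 4.261 W. 1 horsepower = 745.69987 W, so 0.4536 horsepower = 0.4536 * 745.69987 = 338.24946 W. Sum: 4.261 + 338.24946 = 342.51046 W. 342.51046 W = 342.51046 watt ≈ 342.5 watt (4 s.f.).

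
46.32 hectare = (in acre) 1 hectare = 10000 m^2, so 46.32 hectare = 46.32 * 10000 = 463200 m^2. 1 acre = 4046.8564 m^2, so 463200 m^2 = 463200 / 4046.8564 = 114.45921 acre ≈ 114.5 acre (4 s.f.). Final answer: 114.5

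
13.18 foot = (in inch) 1 foot = 0.3048 m, so 13.18 foot = 13.18 * 0.3048 = 4.017264 m. 1 inch = 0.0254 m, so 4.017264 m = 4.017264 / 0.0254 = 158.16 inch ≈ 158.2 inch (4 s.f.). Final answer: 158.2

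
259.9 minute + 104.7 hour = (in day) 4.543. Check: 1 minute = 60 s, so 259.9 minute = 259.9 * 60 = 15594 s. 1 hour = 3600 s, so 104.7 hour = 104.7 * 3600 = 376920 s. Sum: 15594 + 376920 = 392514 s. 1 day = 86400 s, so 392514 s = 392514 / 86400 = 4.5429861 day ≈ 4.543 day (4 s.f.).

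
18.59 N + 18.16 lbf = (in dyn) 9.937e+06. Check: 18.59 N is already in N. 1 lbf = 4.4482216 N, so 18.16 lbf = 18.16 * 4.4482216 = 80.779705 N. Sum: 18.59 + 80.779705 = 99.369705 N. 1 dyn = 1e-05 N, so 99.369705 N = 99.369705 / 1e-05 = 9936970.5 dyn ≈ 9.937e+06 dyn (4 s.f.).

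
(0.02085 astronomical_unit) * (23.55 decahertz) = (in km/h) 2.644e+12. Check: 1 astronomical_unit = 1.4959787e+11 m, so 0.02085 astronomical_unit = 0.02085 * 1.4959787e+11 = 3.1191156e+09 m. 1 decahertz = 10 Hz, so 23.55 decahertz = 23.55 * 10 = 235.5 Hz. Combine: 3.1191156e+09 m * 235.5 Hz = 7.3455172e+11 m/s. 1 km/h = 0.27777778 m/s, so 7.3455172e+11 m/s = 7.3455172e+11 / 0.27777778 = 2.6443862e+12 km/h ≈ 2.644e+12 km/h (4 s.f.).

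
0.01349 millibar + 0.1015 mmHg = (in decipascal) 148.8. Check: 1 millibar = 100 Pa, so 0.01349 millibar = 0.01349 * 100 = 1.349 Pa. 1 mmHg = 133.32237 Pa, so 0.1015 mmHg = 0.1015 * 133.32237 = 13.53222 Pa. Sum: 1.349 + 13.53222 = 14.88122 Pa. 1 decipascal = 0.1 Pa, so 14.88122 Pa = 14.88122 / 0.1 = 148.8122 decipascal ≈ 148.8 decipascal (4 s.f.).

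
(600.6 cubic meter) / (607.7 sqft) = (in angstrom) 600.6 cubic meter = 600.6 m^3. 1 sqft = 0.09290304 m^2, so 607.7 sqft = 607.7 * 0.09290304 = 56.457177 m^2. Combine: 600.6 m^3 / 56.457177 m^2 = 10.638151 m. 1 angstrom = 1e-10 m, so 10.638151 m = 10.638151 / 1e-10 = 1.0638151e+11 angstrom ≈ 1.064e+11 angstrom (4 s.f.). Final answer: 1.064e+11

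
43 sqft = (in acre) 1 sqft = 0.09290304 m^2, so 43 sqft = 43 * 0.09290304 = 3.9948307 m^2. 1 acre = 4046.8564 m^2, so 3.9948307 m^2 = 3.9948307 / 4046.8564 = 0.00098714417 acre ≈ 0.0009871 acre (4 s.f.). Final answer: 0.0009871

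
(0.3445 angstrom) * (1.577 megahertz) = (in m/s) 5.433e-05. Check: 1 angstrom = 1e-10 m, so 0.3445 angstrom = 0.3445 * 1e-10 = 3.445e-11 m. 1 megahertz = 1000000 Hz, so 1.577 megahertz = 1.577 * 1000000 = 1577000 Hz. Combine: 3.445e-11 m * 1577000 Hz = 5.432765e-05 m/s. Result: 5.432765e-05 m/s ≈ 5.433e-05 m/s (4 s.f.).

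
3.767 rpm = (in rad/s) 1 rpm = 0.10471976 rad/s, so 3.767 rpm = 3.767 * 0.10471976 = 0.39447932 rad/s. Result: 0.39447932 rad/s ≈ 0.3945 rad/s (4 s.f.). Final answer: 0.3945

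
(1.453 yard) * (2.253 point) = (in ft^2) 1 yard = 0.9144 m, so 1.453 yard = 1.453 * 0.9144 = 1.3286232 m. 1 point = 0.00035277778 m, so 2.253 point = 2.253 * 0.00035277778 = 0.00079480833 m. Combine: 1.3286232 m * 0.00079480833 m = 0.0010560008 m^2. 1 ft^2 = 0.09290304 m^2, so 0.0010560008 m^2 = 0.0010560008 / 0.09290304 = 0.011366698 ft^2 ≈ 0.01137 ft^2 (4 s.f.). Final answer: 0.01137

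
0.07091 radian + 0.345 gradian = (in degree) 0.07091 radian = 0.07091 rad. 1 gradian = 0.015707963 rad, so 0.345 gradian = 0.345 * 0.015707963 = 0.0054192473 rad. Sum: 0.07091 + 0.0054192473 = 0.076329247 rad. 1 degree = 0.017453293 rad, so 0.076329247 rad = 0.076329247 / 0.017453293 = 4.3733437 degree ≈ 4.373 degree (4 s.f.). Final answer: 4.373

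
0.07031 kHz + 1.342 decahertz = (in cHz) 1 kHz = 1000 Hz, so 0.07031 kHz = 0.07031 * 1000 = 70.31 Hz. 1 decahertz = 10 Hz, so 1.342 decahertz = 1.342 * 10 = 13.42 Hz. Sum: 70.31 + 13.42 = 83.73 Hz. 1 cHz = 0.01 Hz, so 83.73 Hz = 83.73 / 0.01 = 8373 cHz. Final answer: 8373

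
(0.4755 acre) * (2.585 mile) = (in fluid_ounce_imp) 1 acre = 4046.8564 m^2, so 0.4755 acre = 0.4755 * 4046.8564 = 1924.2802 m^2. 1 mile = 1609.344 m, so 2.585 mile = 2.585 * 1609.344 = 4160.1542 m. Combine: 1924.2802 m^2 * 4160.1542 m = 8005302.6 m^3. 1 fluid_ounce_imp = 2.8413063e-05 m^3, so 8005302.6 m^3 = 8005302.6 / 2.8413063e-05 = 2.8174726e+11 fluid_ounce_imp ≈ 2.817e+11 fluid_ounce_imp (4 s.f.). Final answer: 2.817e+11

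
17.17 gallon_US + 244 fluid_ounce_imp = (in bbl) 1 gallon_US = 0.0037854118 m^3, so 17.17 gallon_US = 17.17 * 0.0037854118 = 0.06499552 m^3. 1 fluid_ounce_imp = 2.8413063e-05 m^3, so 244 fluid_ounce_imp = 244 * 2.8413063e-05 = 0.0069327873 m^3. Sum: 0.06499552 + 0.0069327873 = 0.071928308 m^3. 1 bbl = 0.15898729 m^3, so 0.071928308 m^3 = 0.071928308 / 0.15898729 = 0.45241544 bbl ≈ 0.4524 bbl (4 s.f.). Final answer: 0.4524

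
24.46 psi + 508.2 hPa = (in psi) 31.83. Check: 1 psi = 6894.7573 Pa, so 24.46 psi = 24.46 * 6894.7573 = 168645.76 Pa. 1 hPa = 100 Pa, so 508.2 hPa = 508.2 * 100 = 50820 Pa. Sum: 168645.76 + 50820 = 219465.76 Pa. 1 psi = 6894.7573 Pa, so 219465.76 Pa = 219465.76 / 6894.7573 = 31.830818 psi ≈ 31.83 psi (4 s.f.).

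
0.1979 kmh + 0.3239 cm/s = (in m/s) 1 kmh = 0.27777778 m/s, so 0.1979 kmh = 0.1979 * 0.27777778 = 0.054972222 m/s. 1 cm/s = 0.01 m/s, so 0.3239 cm/s = 0.3239 * 0.01 = 0.003239 m/s. Sum: 0.054972222 + 0.003239 = 0.058211222 m/s. Result: 0.058211222 m/s ≈ 0.05821 m/s (4 s.f.). Final answer: 0.05821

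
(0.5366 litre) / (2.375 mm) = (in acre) 5.583e-05. Check: 1 litre = 0.001 m^3, so 0.5366 litre = 0.5366 * 0.001 = 0.0005366 m^3. 1 mm = 0.001 m, so 2.375 mm = 2.375 * 0.001 = 0.002375 m. Combine: 0.0005366 m^3 / 0.002375 m = 0.22593684 m^2. 1 acre = 4046.8564 m^2, so 0.22593684 m^2 = 0.22593684 / 4046.8564 = 5.583021e-05 acre ≈ 5.583e-05 acre (4 s.f.).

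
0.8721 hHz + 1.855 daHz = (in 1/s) 1 hHz = 100 Hz, so 0.8721 hHz = 0.8721 * 100 = 87.21 Hz. 1 daHz = 10 Hz, so 1.855 daHz = 1.855 * 10 = 18.55 Hz. Sum: 87.21 + 18.55 = 105.76 Hz. 105.76 Hz = 105.76 1/s ≈ 105.8 1/s (4 s.f.). Final answer: 105.8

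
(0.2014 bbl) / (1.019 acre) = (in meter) 7.765e-06. Check: 1 bbl = 0.15898729 m^3, so 0.2014 bbl = 0.2014 * 0.15898729 = 0.032020041 m^3. 1 acre = 4046.8564 m^2, so 1.019 acre = 1.019 * 4046.8564 = 4123.7467 m^2. Combine: 0.032020041 m^3 / 4123.7467 m^2 = 7.7647934e-06 m. 7.7647934e-06 m = 7.7647934e-06 meter ≈ 7.765e-06 meter (4 s.f.).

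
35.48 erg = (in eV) 2.214e+13. Check: 1 erg = 1e-07 J, so 35.48 erg = 35.48 * 1e-07 = 3.548e-06 J. 1 eV = 1.6021766e-19 J, so 3.548e-06 J = 3.548e-06 / 1.6021766e-19 = 2.2144874e+13 eV ≈ 2.214e+13 eV (4 s.f.).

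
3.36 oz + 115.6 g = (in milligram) 1 oz = 0.028349523 kg, so 3.36 oz = 3.36 * 0.028349523 = 0.095254398 kg. 1 g = 0.001 kg, so 115.6 g = 115.6 * 0.001 = 0.1156 kg. Sum: 0.095254398 + 0.1156 = 0.2108544 kg. 1 milligram = 1e-06 kg, so 0.2108544 kg = 0.2108544 / 1e-06 = 210854.4 milligram ≈ 2.109e+05 milligram (4 s.f.). Final answer: 2.109e+05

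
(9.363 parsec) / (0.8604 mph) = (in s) 7.511e+17. Check: 1 parsec = 3.0856776e+16 m, so 9.363 parsec = 9.363 * 3.0856776e+16 = 2.8891199e+17 m. 1 mph = 0.44704 m/s, so 0.8604 mph = 0.8604 * 0.44704 = 0.38463322 m/s. Combine: 2.8891199e+17 m / 0.38463322 m/s = 7.5113636e+17 s. Result: 7.5113636e+17 s ≈ 7.511e+17 s (4 s.f.).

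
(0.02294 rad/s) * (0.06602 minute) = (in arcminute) 312.4. Check: 0.02294 rad/s is already in rad/s. 1 minute = 60 s, so 0.06602 minute = 0.06602 * 60 = 3.9612 s. Combine: 0.02294 rad/s * 3.9612 s = 0.090869928 rad. 1 arcminute = 0.00029088821 rad, so 0.090869928 rad = 0.090869928 / 0.00029088821 = 312.3878 arcminute ≈ 312.4 arcminute (4 s.f.).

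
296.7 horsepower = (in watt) 1 horsepower = 745.69987 W, so 296.7 horsepower = 296.7 * 745.69987 = 221249.15 W. 221249.15 W = 221249.15 watt ≈ 2.212e+05 watt (4 s.f.). Final answer: 2.212e+05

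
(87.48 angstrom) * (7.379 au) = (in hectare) 0.9657. Check: 1 angstrom = 1e-10 m, so 87.48 angstrom = 87.48 * 1e-10 = 8.748e-09 m. 1 au = 1.4959787e+11 m, so 7.379 au = 7.379 * 1.4959787e+11 = 1.1038827e+12 m. Combine: 8.748e-09 m * 1.1038827e+12 m = 9656.7658 m^2. 1 hectare = 10000 m^2, so 9656.7658 m^2 = 9656.7658 / 10000 = 0.96567658 hectare ≈ 0.9657 hectare (4 s.f.).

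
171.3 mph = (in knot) 148.9. Check: 1 mph = 0.44704 m/s, so 171.3 mph = 171.3 * 0.44704 = 76.577952 m/s. 1 knot = 0.51444444 m/s, so 76.577952 m/s = 76.577952 / 0.51444444 = 148.85563 knot ≈ 148.9 knot (4 s.f.).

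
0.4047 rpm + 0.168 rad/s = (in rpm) 1 rpm = 0.10471976 rad/s, so 0.4047 rpm = 0.4047 * 0.10471976 = 0.042380085 rad/s. 0.168 rad/s is already in rad/s. Sum: 0.042380085 + 0.168 = 0.21038008 rad/s. 1 rpm = 0.10471976 rad/s, so 0.21038008 rad/s = 0.21038008 / 0.10471976 = 2.0089818 rpm ≈ 2.009 rpm (4 s.f.). Final answer: 2.009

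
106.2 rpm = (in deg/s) 1 rpm = 0.10471976 rad/s, so 106.2 rpm = 106.2 * 0.10471976 = 11.121238 rad/s. 1 deg/s = 0.017453293 rad/s, so 11.121238 rad/s = 11.121238 / 0.017453293 = 637.2 deg/s. Final answer: 637.2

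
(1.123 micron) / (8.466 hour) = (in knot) 7.162e-11. Check: 1 micron = 1e-06 m, so 1.123 micron = 1.123 * 1e-06 = 1.123e-06 m. 1 hour = 3600 s, so 8.466 hour = 8.466 * 3600 = 30477.6 s. Combine: 1.123e-06 m / 30477.6 s = 3.6846733e-11 m/s. 1 knot = 0.51444444 m/s, so 3.6846733e-11 m/s = 3.6846733e-11 / 0.51444444 = 7.162432e-11 knot ≈ 7.162e-11 knot (4 s.f.).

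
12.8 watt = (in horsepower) 12.8 watt = 12.8 W. 1 horsepower = 745.69987 W, so 12.8 W = 12.8 / 745.69987 = 0.017165083 horsepower ≈ 0.01717 horsepower (4 s.f.). Final answer: 0.01717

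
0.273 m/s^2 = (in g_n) 1 g_n = 9.80665 m/s^2, so 0.273 m/s^2 = 0.273 / 9.80665 = 0.027838253 g_n ≈ 0.02784 g_n (4 s.f.). Final answer: 0.02784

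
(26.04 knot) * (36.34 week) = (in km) 1 knot = 0.51444444 m/s, so 26.04 knot = 26.04 * 0.51444444 = 13.396133 m/s. 1 week = 604800 s, so 36.34 week = 36.34 * 604800 = 21978432 s. Combine: 13.396133 m/s * 21978432 s = 2.9442601e+08 m. 1 km = 1000 m, so 2.9442601e+08 m = 2.9442601e+08 / 1000 = 294426.01 km ≈ 2.944e+05 km (4 s.f.). Final answer: 2.944e+05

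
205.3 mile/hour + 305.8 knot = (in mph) 557.2. Check: 1 mile/hour = 0.44704 m/s, so 205.3 mile/hour = 205.3 * 0.44704 = 91.777312 m/s. 1 knot = 0.51444444 m/s, so 305.8 knot = 305.8 * 0.51444444 = 157.31711 m/s. Sum: 91.777312 + 157.31711 = 249.09442 m/s. 1 mph = 0.44704 m/s, so 249.09442 m/s = 249.09442 / 0.44704 = 557.20836 mph ≈ 557.2 mph (4 s.f.).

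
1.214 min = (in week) 0.0001204. Check: 1 min = 60 s, so 1.214 min = 1.214 * 60 = 72.84 s. 1 week = 604800 s, so 72.84 s = 72.84 / 604800 = 0.00012043651 week ≈ 0.0001204 week (4 s.f.).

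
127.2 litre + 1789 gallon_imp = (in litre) 8260. Check: 1 litre = 0.001 m^3, so 127.2 litre = 127.2 * 0.001 = 0.1272 m^3. 1 gallon_imp = 0.00454609 m^3, so 1789 gallon_imp = 1789 * 0.00454609 = 8.132955 m^3. Sum: 0.1272 + 8.132955 = 8.260155 m^3. 1 litre = 0.001 m^3, so 8.260155 m^3 = 8.260155 / 0.001 = 8260.155 litre ≈ 8260 litre (4 s.f.).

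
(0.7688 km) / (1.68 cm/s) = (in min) 762.7. Check: 1 km = 1000 m, so 0.7688 km = 0.7688 * 1000 = 768.8 m. 1 cm/s = 0.01 m/s, so 1.68 cm/s = 1.68 * 0.01 = 0.0168 m/s. Combine: 768.8 m / 0.0168 m/s = 45761.905 s. 1 min = 60 s, so 45761.905 s = 45761.905 / 60 = 762.69841 min ≈ 762.7 min (4 s.f.).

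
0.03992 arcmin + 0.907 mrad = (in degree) 1 arcmin = 0.00029088821 rad, so 0.03992 arcmin = 0.03992 * 0.00029088821 = 1.1612257e-05 rad. 1 mrad = 0.001 rad, so 0.907 mrad = 0.907 * 0.001 = 0.000907 rad. Sum: 1.1612257e-05 + 0.000907 = 0.00091861226 rad. 1 degree = 0.017453293 rad, so 0.00091861226 rad = 0.00091861226 / 0.017453293 = 0.052632605 degree ≈ 0.05263 degree (4 s.f.). Final answer: 0.05263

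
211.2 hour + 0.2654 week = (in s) 1 hour = 3600 s, so 211.2 hour = 211.2 * 3600 = 760320 s. 1 week = 604800 s, so 0.2654 week = 0.2654 * 604800 = 160513.92 s. Sum: 760320 + 160513.92 = 920833.92 s. Result: 920833.92 s ≈ 9.208e+05 s (4 s.f.). Final answer: 9.208e+05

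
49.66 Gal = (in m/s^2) 0.4966. Check: 1 Gal = 0.01 m/s^2, so 49.66 Gal = 49.66 * 0.01 = 0.4966 m/s^2. Result: 0.4966 m/s^2.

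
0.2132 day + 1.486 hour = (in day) 1 day = 86400 s, so 0.2132 day = 0.2132 * 86400 = 18420.48 s. 1 hour = 3600 s, so 1.486 hour = 1.486 * 3600 = 5349.6 s. Sum: 18420.48 + 5349.6 = 23770.08 s. 1 day = 86400 s, so 23770.08 s = 23770.08 / 86400 = 0.27511667 day ≈ 0.2751 day (4 s.f.). Final answer: 0.2751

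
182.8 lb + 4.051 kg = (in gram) 8.697e+04. Check: 1 lb = 0.45359237 kg, so 182.8 lb = 182.8 * 0.45359237 = 82.916685 kg. 4.051 kg is already in kg. Sum: 82.916685 + 4.051 = 86.967685 kg. 1 gram = 0.001 kg, so 86.967685 kg = 86.967685 / 0.001 = 86967.685 gram ≈ 8.697e+04 gram (4 s.f.).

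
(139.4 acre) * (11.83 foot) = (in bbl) 1.279e+07. Check: 1 acre = 4046.8564 m^2, so 139.4 acre = 139.4 * 4046.8564 = 564131.79 m^2. 1 foot = 0.3048 m, so 11.83 foot = 11.83 * 0.3048 = 3.605784 m. Combine: 564131.79 m^2 * 3.605784 m = 2034137.4 m^3. 1 bbl = 0.15898729 m^3, so 2034137.4 m^3 = 2034137.4 / 0.15898729 = 12794339 bbl ≈ 1.279e+07 bbl (4 s.f.).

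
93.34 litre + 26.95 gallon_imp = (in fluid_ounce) 1 litre = 0.001 m^3, so 93.34 litre = 93.34 * 0.001 = 0.09334 m^3. 1 gallon_imp = 0.00454609 m^3, so 26.95 gallon_imp = 26.95 * 0.00454609 = 0.12251713 m^3. Sum: 0.09334 + 0.12251713 = 0.21585713 m^3. 1 fluid_ounce = 2.957353e-05 m^3, so 0.21585713 m^3 = 0.21585713 / 2.957353e-05 = 7298.9977 fluid_ounce ≈ 7299 fluid_ounce (4 s.f.). Final answer: 7299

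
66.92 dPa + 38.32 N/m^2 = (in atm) 1 dPa = 0.1 Pa, so 66.92 dPa = 66.92 * 0.1 = 6.692 Pa. 38.32 N/m^2 = 38.32 Pa. Sum: 6.692 + 38.32 = 45.012 Pa. 1 atm = 101325 Pa, so 45.012 Pa = 45.012 / 101325 = 0.0004442339 atm ≈ 0.0004442 atm (4 s.f.). Final answer: 0.0004442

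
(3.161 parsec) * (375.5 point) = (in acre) 1 parsec = 3.0856776e+16 m, so 3.161 parsec = 3.161 * 3.0856776e+16 = 9.7538268e+16 m. 1 point = 0.00035277778 m, so 375.5 point = 375.5 * 0.00035277778 = 0.13246806 m. Combine: 9.7538268e+16 m * 0.13246806 m = 1.2920705e+16 m^2. 1 acre = 4046.8564 m^2, so 1.2920705e+16 m^2 = 1.2920705e+16 / 4046.8564 = 3.1927757e+12 acre ≈ 3.193e+12 acre (4 s.f.). Final answer: 3.193e+12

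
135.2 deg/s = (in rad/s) 2.36. Check: 1 deg/s = 0.017453293 rad/s, so 135.2 deg/s = 135.2 * 0.017453293 = 2.3596851 rad/s. Result: 2.3596851 rad/s ≈ 2.36 rad/s (4 s.f.).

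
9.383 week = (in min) 9.458e+04. Check: 1 week = 604800 s, so 9.383 week = 9.383 * 604800 = 5674838.4 s. 1 min = 60 s, so 5674838.4 s = 5674838.4 / 60 = 94580.64 min ≈ 9.458e+04 min (4 s.f.).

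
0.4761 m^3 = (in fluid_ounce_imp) 1 fluid_ounce_imp = 2.8413063e-05 m^3, so 0.4761 m^3 = 0.4761 / 2.8413063e-05 = 16756.377 fluid_ounce_imp ≈ 1.676e+04 fluid_ounce_imp (4 s.f.). Final answer: 1.676e+04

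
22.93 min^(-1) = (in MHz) 1 min^(-1) = 0.016666667 Hz, so 22.93 min^(-1) = 22.93 * 0.016666667 = 0.38216667 Hz. 1 MHz = 1000000 Hz, so 0.38216667 Hz = 0.38216667 / 1000000 = 3.8216667e-07 MHz ≈ 3.822e-07 MHz (4 s.f.). Final answer: 3.822e-07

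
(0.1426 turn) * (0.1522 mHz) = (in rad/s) 0.0001364. Check: 1 turn = 6.2831853 rad, so 0.1426 turn = 0.1426 * 6.2831853 = 0.89598222 rad. 1 mHz = 0.001 Hz, so 0.1522 mHz = 0.1522 * 0.001 = 0.0001522 Hz. Combine: 0.89598222 rad * 0.0001522 Hz = 0.00013636849 rad/s. Result: 0.00013636849 rad/s ≈ 0.0001364 rad/s (4 s.f.).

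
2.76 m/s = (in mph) 1 mph = 0.44704 m/s, so 2.76 m/s = 2.76 / 0.44704 = 6.1739442 mph ≈ 6.174 mph (4 s.f.). Final answer: 6.174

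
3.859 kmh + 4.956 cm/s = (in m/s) 1.122. Check: 1 kmh = 0.27777778 m/s, so 3.859 kmh = 3.859 * 0.27777778 = 1.0719444 m/s. 1 cm/s = 0.01 m/s, so 4.956 cm/s = 4.956 * 0.01 = 0.04956 m/s. Sum: 1.0719444 + 0.04956 = 1.1215044 m/s. Result: 1.1215044 m/s ≈ 1.122 m/s (4 s.f.).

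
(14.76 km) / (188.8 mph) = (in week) 1 km = 1000 m, so 14.76 km = 14.76 * 1000 = 14760 m. 1 mph = 0.44704 m/s, so 188.8 mph = 188.8 * 0.44704 = 84.401152 m/s. Combine: 14760 m / 84.401152 m/s = 174.87913 s. 1 week = 604800 s, so 174.87913 s = 174.87913 / 604800 = 0.000289152 week ≈ 0.0002892 week (4 s.f.). Final answer: 0.0002892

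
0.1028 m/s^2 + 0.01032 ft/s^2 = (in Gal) 0.1028 m/s^2 is already in m/s^2. 1 ft/s^2 = 0.3048 m/s^2, so 0.01032 ft/s^2 = 0.01032 * 0.3048 = 0.003145536 m/s^2. Sum: 0.1028 + 0.003145536 = 0.10594554 m/s^2. 1 Gal = 0.01 m/s^2, so 0.10594554 m/s^2 = 0.10594554 / 0.01 = 10.594554 Gal ≈ 10.59 Gal (4 s.f.). Final answer: 10.59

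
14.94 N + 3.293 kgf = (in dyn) 14.94 N is already in N. 1 kgf = 9.80665 N, so 3.293 kgf = 3.293 * 9.80665 = 32.293298 N. Sum: 14.94 + 32.293298 = 47.233298 N. 1 dyn = 1e-05 N, so 47.233298 N = 47.233298 / 1e-05 = 4723329.8 dyn ≈ 4.723e+06 dyn (4 s.f.). Final answer: 4.723e+06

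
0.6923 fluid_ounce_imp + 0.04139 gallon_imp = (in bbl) 0.001307. Check: 1 fluid_ounce_imp = 2.8413063e-05 m^3, so 0.6923 fluid_ounce_imp = 0.6923 * 2.8413063e-05 = 1.9670363e-05 m^3. 1 gallon_imp = 0.00454609 m^3, so 0.04139 gallon_imp = 0.04139 * 0.00454609 = 0.00018816267 m^3. Sum: 1.9670363e-05 + 0.00018816267 = 0.00020783303 m^3. 1 bbl = 0.15898729 m^3, so 0.00020783303 m^3 = 0.00020783303 / 0.15898729 = 0.0013072304 bbl ≈ 0.001307 bbl (4 s.f.).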